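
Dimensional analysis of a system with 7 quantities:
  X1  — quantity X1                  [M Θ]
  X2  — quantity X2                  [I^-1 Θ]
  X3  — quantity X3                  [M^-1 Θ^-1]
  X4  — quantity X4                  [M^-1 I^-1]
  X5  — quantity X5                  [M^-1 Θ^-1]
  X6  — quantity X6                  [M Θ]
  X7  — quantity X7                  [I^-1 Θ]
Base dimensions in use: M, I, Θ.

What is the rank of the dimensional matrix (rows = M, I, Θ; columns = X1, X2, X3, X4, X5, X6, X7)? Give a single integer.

2

Dimensional matrix (M×I×Θ by X1×X2×X3×X4×X5×X6×X7):
  M: [ 1  0 -1 -1 -1  1  0]
  I: [ 0 -1  0 -1  0  0 -1]
  Θ: [ 1  1 -1  0 -1  1  1]
RREF → pivots at {X1,X2} ⇒ r = 2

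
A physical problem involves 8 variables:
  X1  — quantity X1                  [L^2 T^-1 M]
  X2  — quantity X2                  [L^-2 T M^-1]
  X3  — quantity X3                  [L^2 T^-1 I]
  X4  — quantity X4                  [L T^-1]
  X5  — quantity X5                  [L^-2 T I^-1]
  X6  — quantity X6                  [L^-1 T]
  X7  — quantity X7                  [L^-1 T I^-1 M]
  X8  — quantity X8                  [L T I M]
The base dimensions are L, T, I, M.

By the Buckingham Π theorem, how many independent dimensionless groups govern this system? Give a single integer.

5

Dimensional matrix (L×T×I×M by X1×X2×X3×X4×X5×X6×X7×X8):
  L: [ 2 -2  2  1 -2 -1 -1  1]
  T: [-1  1 -1 -1  1  1  1  1]
  I: [ 0  0  1  0 -1  0 -1  1]
  M: [ 1 -1  0  0  0  0  1  1]
RREF → pivots at {X1,X3,X4} ⇒ r = 3
8 vars − rank 3 = 5 Π groups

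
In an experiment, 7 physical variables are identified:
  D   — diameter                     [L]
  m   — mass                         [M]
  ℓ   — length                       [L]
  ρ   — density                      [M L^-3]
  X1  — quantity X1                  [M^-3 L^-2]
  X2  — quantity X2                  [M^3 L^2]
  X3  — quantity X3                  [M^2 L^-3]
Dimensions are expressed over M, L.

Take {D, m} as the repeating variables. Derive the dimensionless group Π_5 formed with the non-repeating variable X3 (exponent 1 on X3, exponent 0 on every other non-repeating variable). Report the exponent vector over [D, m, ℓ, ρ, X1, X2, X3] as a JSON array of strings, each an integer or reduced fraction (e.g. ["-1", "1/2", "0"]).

Dimensional matrix (M×L by D×m×ℓ×ρ×X1×X2×X3):
  M: [ 0  1  0  1 -3  3  2]
  L: [ 1  0  1 -3 -2  2 -3]
Row reduction gives pivot columns D,m; rank = 2
Repeat: D,m; free: ℓ,ρ,X1,X2,X3
RREF:
  r0: [   1    0    1   -3   -2    2   -3]
  r1: [   0    1    0    1   -3    3    2]
Fix exponent of X3 at 1, ℓ at 0, ρ at 0, X1 at 0, X2 at 0; solve each RREF row for its pivot's exponent:
  r0: exp(D) + (-3)·1 = 0 ⇒ exp(D) = 3
  r1: exp(m) + (2)·1 = 0 ⇒ exp(m) = -2
Π_5 = D^3 · m^-2 · X3

["3", "-2", "0", "0", "0", "0", "1"]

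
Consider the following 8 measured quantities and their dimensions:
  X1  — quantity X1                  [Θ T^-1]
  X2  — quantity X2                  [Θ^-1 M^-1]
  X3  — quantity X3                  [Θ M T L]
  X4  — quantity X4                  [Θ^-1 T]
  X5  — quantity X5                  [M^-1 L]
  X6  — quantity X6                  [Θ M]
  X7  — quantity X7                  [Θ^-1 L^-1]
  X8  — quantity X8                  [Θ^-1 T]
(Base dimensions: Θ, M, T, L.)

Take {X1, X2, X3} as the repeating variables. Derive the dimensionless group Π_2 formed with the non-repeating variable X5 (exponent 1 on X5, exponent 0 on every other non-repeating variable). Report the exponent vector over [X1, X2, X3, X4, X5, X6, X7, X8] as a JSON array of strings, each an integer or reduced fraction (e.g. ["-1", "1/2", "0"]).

Exponent matrix [Θ,M,T,L] × [X1,X2,X3,X4,X5,X6,X7,X8]:
  Θ: [ 1 -1  1 -1  0  1 -1 -1]
  M: [ 0 -1  1  0 -1  1  0  0]
  T: [-1  0  1  1  0  0  0  1]
  L: [ 0  0  1  0  1  0 -1  0]
RREF → pivots at {X1,X2,X3} ⇒ r = 3
Pivot set = {X1,X2,X3}, free = {X4,X5,X6,X7,X8}
RREF:
  r0: [   1    0    0   -1    1    0   -1   -1]
  r1: [   0    1    0    0    2   -1   -1    0]
  r2: [   0    0    1    0    1    0   -1    0]
  r3: [   0    0    0    0    0    0    0    0]
Fix exponent of X5 at 1, X4 at 0, X6 at 0, X7 at 0, X8 at 0; solve each RREF row for its pivot's exponent:
  r0: exp(X1) + (1)·1 = 0 ⇒ exp(X1) = -1
  r1: exp(X2) + (2)·1 = 0 ⇒ exp(X2) = -2
  r2: exp(X3) + (1)·1 = 0 ⇒ exp(X3) = -1
Π_2 = X1^-1 · X2^-2 · X3^-1 · X5

["-1", "-2", "-1", "0", "1", "0", "0", "0"]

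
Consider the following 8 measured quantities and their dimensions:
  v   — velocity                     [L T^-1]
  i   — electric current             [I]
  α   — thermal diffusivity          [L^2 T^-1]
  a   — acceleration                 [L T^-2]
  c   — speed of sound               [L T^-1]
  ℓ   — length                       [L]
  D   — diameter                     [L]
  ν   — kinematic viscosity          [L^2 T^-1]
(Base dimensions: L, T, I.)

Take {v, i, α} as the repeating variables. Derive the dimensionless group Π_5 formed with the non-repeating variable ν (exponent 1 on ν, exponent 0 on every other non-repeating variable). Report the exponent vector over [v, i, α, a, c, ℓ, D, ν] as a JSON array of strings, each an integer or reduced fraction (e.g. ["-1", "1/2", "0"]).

Write exponents as rows L,T,I / cols v,i,α,a,c,ℓ,D,ν:
  L: [ 1  0  2  1  1  1  1  2]
  T: [-1  0 -1 -2 -1  0  0 -1]
  I: [ 0  1  0  0  0  0  0  0]
Echelon form has 3 nonzero rows (pivots: v,i,α)
Repeat: v,i,α; free: a,c,ℓ,D,ν
RREF:
  r0: [   1    0    0    3    1   -1   -1    0]
  r1: [   0    1    0    0    0    0    0    0]
  r2: [   0    0    1   -1    0    1    1    1]
Fix exponent of ν at 1, a at 0, c at 0, ℓ at 0, D at 0; solve each RREF row for its pivot's exponent:
  r0: exp(v) + (0)·1 = 0 ⇒ exp(v) = 0
  r1: exp(i) + (0)·1 = 0 ⇒ exp(i) = 0
  r2: exp(α) + (1)·1 = 0 ⇒ exp(α) = -1
Π_5 = α^-1 · ν

["0", "0", "-1", "0", "0", "0", "0", "1"]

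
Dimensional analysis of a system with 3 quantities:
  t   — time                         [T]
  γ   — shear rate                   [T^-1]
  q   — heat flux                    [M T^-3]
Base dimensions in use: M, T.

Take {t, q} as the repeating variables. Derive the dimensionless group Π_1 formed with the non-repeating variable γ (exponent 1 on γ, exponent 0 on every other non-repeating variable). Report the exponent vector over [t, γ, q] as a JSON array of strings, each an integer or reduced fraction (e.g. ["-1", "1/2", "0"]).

Write exponents as rows M,T / cols t,γ,q:
  M: [ 0  0  1]
  T: [ 1 -1 -3]
RREF → pivots at {t,q} ⇒ r = 2
Pivot set = {t,q}, free = {γ}
RREF:
  r0: [   1   -1    0]
  r1: [   0    0    1]
Fix exponent of γ at 1; solve each RREF row for its pivot's exponent:
  r0: exp(t) + (-1)·1 = 0 ⇒ exp(t) = 1
  r1: exp(q) + (0)·1 = 0 ⇒ exp(q) = 0
Π_1 = t · γ

["1", "1", "0"]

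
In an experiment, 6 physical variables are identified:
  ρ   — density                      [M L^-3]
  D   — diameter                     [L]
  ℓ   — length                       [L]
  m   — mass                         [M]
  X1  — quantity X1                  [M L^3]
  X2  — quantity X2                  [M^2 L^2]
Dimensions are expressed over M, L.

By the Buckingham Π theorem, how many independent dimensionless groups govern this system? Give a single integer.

Write exponents as rows M,L / cols ρ,D,ℓ,m,X1,X2:
  M: [ 1  0  0  1  1  2]
  L: [-3  1  1  0  3  2]
RREF → pivots at {ρ,D} ⇒ r = 2
n=6, r=2 ⇒ 4 dimensionless groups

4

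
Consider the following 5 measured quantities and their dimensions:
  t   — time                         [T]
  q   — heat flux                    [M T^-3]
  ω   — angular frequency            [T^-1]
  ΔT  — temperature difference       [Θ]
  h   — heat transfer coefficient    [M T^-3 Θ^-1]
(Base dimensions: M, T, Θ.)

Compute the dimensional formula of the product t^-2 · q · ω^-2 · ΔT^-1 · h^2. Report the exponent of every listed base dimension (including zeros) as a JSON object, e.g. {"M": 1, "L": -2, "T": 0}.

Write exponents as rows M,T,Θ / cols t,q,ω,ΔT,h:
  M: [ 0  1  0  0  1]
  T: [ 1 -3 -1  0 -3]
  Θ: [ 0  0  0  1 -1]
  [M]: (-2)·0+(1)·1+(-2)·0+(-1)·0+(2)·1 = 3
  [T]: (-2)·1+(1)·-3+(-2)·-1+(-1)·0+(2)·-3 = -9
  [Θ]: (-2)·0+(1)·0+(-2)·0+(-1)·1+(2)·-1 = -3
⇒ M^3 T^-9 Θ^-3

{"M": 3, "T": -9, "Θ": -3}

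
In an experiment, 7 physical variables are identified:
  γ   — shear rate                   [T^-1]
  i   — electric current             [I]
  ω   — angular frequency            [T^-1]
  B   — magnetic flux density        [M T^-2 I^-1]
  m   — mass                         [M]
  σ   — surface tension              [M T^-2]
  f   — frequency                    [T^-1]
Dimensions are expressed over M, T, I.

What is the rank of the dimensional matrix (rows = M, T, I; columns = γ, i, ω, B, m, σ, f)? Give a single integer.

3

Dimensional matrix (M×T×I by γ×i×ω×B×m×σ×f):
  M: [ 0  0  0  1  1  1  0]
  T: [-1  0 -1 -2  0 -2 -1]
  I: [ 0  1  0 -1  0  0  0]
Echelon form has 3 nonzero rows (pivots: γ,i,B)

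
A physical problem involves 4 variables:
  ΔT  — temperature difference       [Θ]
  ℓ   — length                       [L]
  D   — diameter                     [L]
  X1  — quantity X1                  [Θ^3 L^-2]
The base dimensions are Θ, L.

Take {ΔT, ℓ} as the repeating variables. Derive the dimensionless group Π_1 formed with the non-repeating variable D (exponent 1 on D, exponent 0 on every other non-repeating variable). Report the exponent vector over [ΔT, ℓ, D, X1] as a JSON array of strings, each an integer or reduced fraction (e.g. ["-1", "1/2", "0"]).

Write exponents as rows Θ,L / cols ΔT,ℓ,D,X1:
  Θ: [ 1  0  0  3]
  L: [ 0  1  1 -2]
Row reduction gives pivot columns ΔT,ℓ; rank = 2
Pivot set = {ΔT,ℓ}, free = {D,X1}
RREF:
  r0: [   1    0    0    3]
  r1: [   0    1    1   -2]
Fix exponent of D at 1, X1 at 0; solve each RREF row for its pivot's exponent:
  r0: exp(ΔT) + (0)·1 = 0 ⇒ exp(ΔT) = 0
  r1: exp(ℓ) + (1)·1 = 0 ⇒ exp(ℓ) = -1
Π_1 = ℓ^-1 · D

["0", "-1", "1", "0"]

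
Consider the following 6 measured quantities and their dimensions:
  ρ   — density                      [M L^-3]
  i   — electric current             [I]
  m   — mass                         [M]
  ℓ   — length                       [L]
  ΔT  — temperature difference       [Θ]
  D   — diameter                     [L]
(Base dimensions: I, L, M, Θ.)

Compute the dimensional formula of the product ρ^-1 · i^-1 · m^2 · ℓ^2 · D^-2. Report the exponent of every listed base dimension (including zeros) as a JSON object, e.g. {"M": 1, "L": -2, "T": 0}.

Write exponents as rows I,L,M,Θ / cols ρ,i,m,ℓ,ΔT,D:
  I: [ 0  1  0  0  0  0]
  L: [-3  0  0  1  0  1]
  M: [ 1  0  1  0  0  0]
  Θ: [ 0  0  0  0  1  0]
  [I]: (-1)·0+(-1)·1+(2)·0+(2)·0+(-2)·0 = -1
  [L]: (-1)·-3+(-1)·0+(2)·0+(2)·1+(-2)·1 = 3
  [M]: (-1)·1+(-1)·0+(2)·1+(2)·0+(-2)·0 = 1
  [Θ]: (-1)·0+(-1)·0+(2)·0+(2)·0+(-2)·0 = 0
⇒ I^-1 L^3 M

{"I": -1, "L": 3, "M": 1, "Θ": 0}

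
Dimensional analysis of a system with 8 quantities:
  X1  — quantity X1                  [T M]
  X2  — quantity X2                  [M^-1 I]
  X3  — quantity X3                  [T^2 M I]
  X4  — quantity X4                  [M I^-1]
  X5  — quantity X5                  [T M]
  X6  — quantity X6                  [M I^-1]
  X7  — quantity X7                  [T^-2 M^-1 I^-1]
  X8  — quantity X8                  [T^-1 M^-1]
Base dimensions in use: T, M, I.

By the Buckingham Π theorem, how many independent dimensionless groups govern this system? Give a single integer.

Write exponents as rows T,M,I / cols X1,X2,X3,X4,X5,X6,X7,X8:
  T: [ 1  0  2  0  1  0 -2 -1]
  M: [ 1 -1  1  1  1  1 -1 -1]
  I: [ 0  1  1 -1  0 -1 -1  0]
Echelon form has 2 nonzero rows (pivots: X1,X2)
Π count = n − r = 8 − 2 = 6

6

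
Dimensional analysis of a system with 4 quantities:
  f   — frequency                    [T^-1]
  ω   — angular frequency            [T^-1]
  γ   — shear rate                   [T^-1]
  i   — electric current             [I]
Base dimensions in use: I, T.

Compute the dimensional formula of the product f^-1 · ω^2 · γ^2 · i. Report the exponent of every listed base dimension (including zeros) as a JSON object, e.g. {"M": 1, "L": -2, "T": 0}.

Exponent matrix [I,T] × [f,ω,γ,i]:
  I: [ 0  0  0  1]
  T: [-1 -1 -1  0]
  [I]: (-1)·0+(2)·0+(2)·0+(1)·1 = 1
  [T]: (-1)·-1+(2)·-1+(2)·-1+(1)·0 = -3
⇒ I T^-3

{"I": 1, "T": -3}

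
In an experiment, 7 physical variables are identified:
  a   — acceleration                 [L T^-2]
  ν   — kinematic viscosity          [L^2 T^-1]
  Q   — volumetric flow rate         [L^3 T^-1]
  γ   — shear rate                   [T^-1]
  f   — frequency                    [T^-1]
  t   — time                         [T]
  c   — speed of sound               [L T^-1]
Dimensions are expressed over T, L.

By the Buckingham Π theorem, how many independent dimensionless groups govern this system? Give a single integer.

Exponent matrix [T,L] × [a,ν,Q,γ,f,t,c]:
  T: [-2 -1 -1 -1 -1  1 -1]
  L: [ 1  2  3  0  0  0  1]
Echelon form has 2 nonzero rows (pivots: a,ν)
7 vars − rank 2 = 5 Π groups

5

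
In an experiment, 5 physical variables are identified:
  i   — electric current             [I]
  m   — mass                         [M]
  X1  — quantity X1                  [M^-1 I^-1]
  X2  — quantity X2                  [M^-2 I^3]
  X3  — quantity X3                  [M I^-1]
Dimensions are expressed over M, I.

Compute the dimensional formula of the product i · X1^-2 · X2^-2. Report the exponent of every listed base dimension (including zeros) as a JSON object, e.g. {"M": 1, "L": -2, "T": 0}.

{"M": 6, "I": -3}

Exponent matrix [M,I] × [i,m,X1,X2,X3]:
  M: [ 0  1 -1 -2  1]
  I: [ 1  0 -1  3 -1]
  [M]: (1)·0+(-2)·-1+(-2)·-2 = 6
  [I]: (1)·1+(-2)·-1+(-2)·3 = -3
⇒ M^6 I^-3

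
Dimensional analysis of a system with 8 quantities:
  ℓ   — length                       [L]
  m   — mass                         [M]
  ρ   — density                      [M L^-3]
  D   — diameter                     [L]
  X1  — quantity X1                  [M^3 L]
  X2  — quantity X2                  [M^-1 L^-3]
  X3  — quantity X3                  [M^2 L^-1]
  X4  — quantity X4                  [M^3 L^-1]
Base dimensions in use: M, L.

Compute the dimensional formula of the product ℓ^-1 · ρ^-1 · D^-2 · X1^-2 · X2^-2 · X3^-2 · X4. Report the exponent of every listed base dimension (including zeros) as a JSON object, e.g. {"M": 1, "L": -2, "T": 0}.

Write exponents as rows M,L / cols ℓ,m,ρ,D,X1,X2,X3,X4:
  M: [ 0  1  1  0  3 -1  2  3]
  L: [ 1  0 -3  1  1 -3 -1 -1]
  [M]: (-1)·0+(-1)·1+(-2)·0+(-2)·3+(-2)·-1+(-2)·2+(1)·3 = -6
  [L]: (-1)·1+(-1)·-3+(-2)·1+(-2)·1+(-2)·-3+(-2)·-1+(1)·-1 = 5
⇒ M^-6 L^5

{"M": -6, "L": 5}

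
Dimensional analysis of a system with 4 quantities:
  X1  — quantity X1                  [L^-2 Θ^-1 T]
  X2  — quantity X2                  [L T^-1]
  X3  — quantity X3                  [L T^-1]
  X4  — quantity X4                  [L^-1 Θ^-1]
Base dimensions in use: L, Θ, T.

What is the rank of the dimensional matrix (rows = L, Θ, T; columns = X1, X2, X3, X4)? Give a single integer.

Write exponents as rows L,Θ,T / cols X1,X2,X3,X4:
  L: [-2  1  1 -1]
  Θ: [-1  0  0 -1]
  T: [ 1 -1 -1  0]
Echelon form has 2 nonzero rows (pivots: X1,X2)

2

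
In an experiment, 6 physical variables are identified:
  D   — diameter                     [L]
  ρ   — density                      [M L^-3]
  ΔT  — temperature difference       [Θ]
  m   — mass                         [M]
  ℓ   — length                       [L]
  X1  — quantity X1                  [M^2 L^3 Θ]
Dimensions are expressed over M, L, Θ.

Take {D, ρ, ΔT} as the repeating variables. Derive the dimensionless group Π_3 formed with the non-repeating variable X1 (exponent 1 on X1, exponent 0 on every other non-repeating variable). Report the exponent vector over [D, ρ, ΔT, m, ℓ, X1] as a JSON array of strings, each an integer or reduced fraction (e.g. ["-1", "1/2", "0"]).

Write exponents as rows M,L,Θ / cols D,ρ,ΔT,m,ℓ,X1:
  M: [ 0  1  0  1  0  2]
  L: [ 1 -3  0  0  1  3]
  Θ: [ 0  0  1  0  0  1]
Row reduction gives pivot columns D,ρ,ΔT; rank = 3
Pivot set = {D,ρ,ΔT}, free = {m,ℓ,X1}
RREF:
  r0: [   1    0    0    3    1    9]
  r1: [   0    1    0    1    0    2]
  r2: [   0    0    1    0    0    1]
Fix exponent of X1 at 1, m at 0, ℓ at 0; solve each RREF row for its pivot's exponent:
  r0: exp(D) + (9)·1 = 0 ⇒ exp(D) = -9
  r1: exp(ρ) + (2)·1 = 0 ⇒ exp(ρ) = -2
  r2: exp(ΔT) + (1)·1 = 0 ⇒ exp(ΔT) = -1
Π_3 = D^-9 · ρ^-2 · ΔT^-1 · X1

["-9", "-2", "-1", "0", "0", "1"]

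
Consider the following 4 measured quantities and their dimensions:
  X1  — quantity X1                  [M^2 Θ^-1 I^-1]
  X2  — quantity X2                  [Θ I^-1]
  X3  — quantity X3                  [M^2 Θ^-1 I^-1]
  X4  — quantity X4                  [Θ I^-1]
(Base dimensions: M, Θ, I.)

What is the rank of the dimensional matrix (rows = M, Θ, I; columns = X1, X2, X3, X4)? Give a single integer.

2

Exponent matrix [M,Θ,I] × [X1,X2,X3,X4]:
  M: [ 2  0  2  0]
  Θ: [-1  1 -1  1]
  I: [-1 -1 -1 -1]
Row reduction gives pivot columns X1,X2; rank = 2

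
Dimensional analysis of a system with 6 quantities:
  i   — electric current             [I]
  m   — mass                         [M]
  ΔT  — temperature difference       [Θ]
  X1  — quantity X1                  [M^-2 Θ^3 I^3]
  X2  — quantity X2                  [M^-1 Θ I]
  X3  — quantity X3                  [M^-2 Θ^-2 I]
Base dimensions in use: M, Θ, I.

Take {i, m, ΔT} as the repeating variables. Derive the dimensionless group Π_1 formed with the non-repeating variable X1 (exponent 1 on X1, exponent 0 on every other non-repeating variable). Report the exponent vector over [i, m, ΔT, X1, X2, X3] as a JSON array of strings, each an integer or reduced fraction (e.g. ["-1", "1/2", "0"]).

["-3", "2", "-3", "1", "0", "0"]

Write exponents as rows M,Θ,I / cols i,m,ΔT,X1,X2,X3:
  M: [ 0  1  0 -2 -1 -2]
  Θ: [ 0  0  1  3  1 -2]
  I: [ 1  0  0  3  1  1]
Row reduction gives pivot columns i,m,ΔT; rank = 3
Pivot set = {i,m,ΔT}, free = {X1,X2,X3}
RREF:
  r0: [   1    0    0    3    1    1]
  r1: [   0    1    0   -2   -1   -2]
  r2: [   0    0    1    3    1   -2]
Fix exponent of X1 at 1, X2 at 0, X3 at 0; solve each RREF row for its pivot's exponent:
  r0: exp(i) + (3)·1 = 0 ⇒ exp(i) = -3
  r1: exp(m) + (-2)·1 = 0 ⇒ exp(m) = 2
  r2: exp(ΔT) + (3)·1 = 0 ⇒ exp(ΔT) = -3
Π_1 = i^-3 · m^2 · ΔT^-3 · X1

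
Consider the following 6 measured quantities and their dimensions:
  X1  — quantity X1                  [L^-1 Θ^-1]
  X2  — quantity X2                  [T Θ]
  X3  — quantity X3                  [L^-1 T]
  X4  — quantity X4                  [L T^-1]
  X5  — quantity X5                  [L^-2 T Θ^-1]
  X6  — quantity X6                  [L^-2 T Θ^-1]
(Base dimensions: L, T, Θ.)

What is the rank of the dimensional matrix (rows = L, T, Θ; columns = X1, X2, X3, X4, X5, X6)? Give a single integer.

Write exponents as rows L,T,Θ / cols X1,X2,X3,X4,X5,X6:
  L: [-1  0 -1  1 -2 -2]
  T: [ 0  1  1 -1  1  1]
  Θ: [-1  1  0  0 -1 -1]
Echelon form has 2 nonzero rows (pivots: X1,X2)

2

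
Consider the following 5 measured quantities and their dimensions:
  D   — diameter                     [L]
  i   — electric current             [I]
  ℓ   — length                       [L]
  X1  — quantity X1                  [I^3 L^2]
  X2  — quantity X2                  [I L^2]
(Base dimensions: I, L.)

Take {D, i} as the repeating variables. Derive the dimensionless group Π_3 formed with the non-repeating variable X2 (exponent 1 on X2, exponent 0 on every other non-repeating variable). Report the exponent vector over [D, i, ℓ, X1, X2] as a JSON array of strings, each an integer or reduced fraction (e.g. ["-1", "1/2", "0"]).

["-2", "-1", "0", "0", "1"]

Dimensional matrix (I×L by D×i×ℓ×X1×X2):
  I: [ 0  1  0  3  1]
  L: [ 1  0  1  2  2]
RREF → pivots at {D,i} ⇒ r = 2
Repeat: D,i; free: ℓ,X1,X2
RREF:
  r0: [   1    0    1    2    2]
  r1: [   0    1    0    3    1]
Fix exponent of X2 at 1, ℓ at 0, X1 at 0; solve each RREF row for its pivot's exponent:
  r0: exp(D) + (2)·1 = 0 ⇒ exp(D) = -2
  r1: exp(i) + (1)·1 = 0 ⇒ exp(i) = -1
Π_3 = D^-2 · i^-1 · X2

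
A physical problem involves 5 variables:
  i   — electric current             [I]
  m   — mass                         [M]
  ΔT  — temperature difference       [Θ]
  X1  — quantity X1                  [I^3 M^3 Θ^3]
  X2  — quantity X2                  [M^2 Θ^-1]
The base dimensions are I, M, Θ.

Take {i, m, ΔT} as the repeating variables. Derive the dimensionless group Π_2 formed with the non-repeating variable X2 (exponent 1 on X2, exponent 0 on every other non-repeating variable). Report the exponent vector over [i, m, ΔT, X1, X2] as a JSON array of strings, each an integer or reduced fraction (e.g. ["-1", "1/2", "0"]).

["0", "-2", "1", "0", "1"]

Write exponents as rows I,M,Θ / cols i,m,ΔT,X1,X2:
  I: [ 1  0  0  3  0]
  M: [ 0  1  0  3  2]
  Θ: [ 0  0  1  3 -1]
RREF → pivots at {i,m,ΔT} ⇒ r = 3
Repeat: i,m,ΔT; free: X1,X2
RREF:
  r0: [   1    0    0    3    0]
  r1: [   0    1    0    3    2]
  r2: [   0    0    1    3   -1]
Fix exponent of X2 at 1, X1 at 0; solve each RREF row for its pivot's exponent:
  r0: exp(i) + (0)·1 = 0 ⇒ exp(i) = 0
  r1: exp(m) + (2)·1 = 0 ⇒ exp(m) = -2
  r2: exp(ΔT) + (-1)·1 = 0 ⇒ exp(ΔT) = 1
Π_2 = m^-2 · ΔT · X2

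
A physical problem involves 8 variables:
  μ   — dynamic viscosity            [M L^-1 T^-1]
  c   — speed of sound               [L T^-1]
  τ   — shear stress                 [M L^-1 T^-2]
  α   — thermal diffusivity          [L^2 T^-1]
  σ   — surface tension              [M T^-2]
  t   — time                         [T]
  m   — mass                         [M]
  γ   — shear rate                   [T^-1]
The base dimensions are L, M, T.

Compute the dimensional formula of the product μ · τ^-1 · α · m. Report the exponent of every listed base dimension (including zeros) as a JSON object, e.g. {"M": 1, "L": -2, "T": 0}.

Dimensional matrix (L×M×T by μ×c×τ×α×σ×t×m×γ):
  L: [-1  1 -1  2  0  0  0  0]
  M: [ 1  0  1  0  1  0  1  0]
  T: [-1 -1 -2 -1 -2  1  0 -1]
  [L]: (1)·-1+(-1)·-1+(1)·2+(1)·0 = 2
  [M]: (1)·1+(-1)·1+(1)·0+(1)·1 = 1
  [T]: (1)·-1+(-1)·-2+(1)·-1+(1)·0 = 0
⇒ L^2 M

{"L": 2, "M": 1, "T": 0}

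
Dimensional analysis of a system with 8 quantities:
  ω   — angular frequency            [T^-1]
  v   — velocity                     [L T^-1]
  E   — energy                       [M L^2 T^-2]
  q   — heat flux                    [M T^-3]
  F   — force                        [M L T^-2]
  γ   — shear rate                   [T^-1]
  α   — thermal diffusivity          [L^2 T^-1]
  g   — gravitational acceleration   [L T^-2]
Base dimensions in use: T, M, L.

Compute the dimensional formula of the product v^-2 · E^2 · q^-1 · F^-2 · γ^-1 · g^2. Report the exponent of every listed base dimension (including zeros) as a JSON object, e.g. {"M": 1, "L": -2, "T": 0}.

Exponent matrix [T,M,L] × [ω,v,E,q,F,γ,α,g]:
  T: [-1 -1 -2 -3 -2 -1 -1 -2]
  M: [ 0  0  1  1  1  0  0  0]
  L: [ 0  1  2  0  1  0  2  1]
  [T]: (-2)·-1+(2)·-2+(-1)·-3+(-2)·-2+(-1)·-1+(2)·-2 = 2
  [M]: (-2)·0+(2)·1+(-1)·1+(-2)·1+(-1)·0+(2)·0 = -1
  [L]: (-2)·1+(2)·2+(-1)·0+(-2)·1+(-1)·0+(2)·1 = 2
⇒ T^2 M^-1 L^2

{"T": 2, "M": -1, "L": 2}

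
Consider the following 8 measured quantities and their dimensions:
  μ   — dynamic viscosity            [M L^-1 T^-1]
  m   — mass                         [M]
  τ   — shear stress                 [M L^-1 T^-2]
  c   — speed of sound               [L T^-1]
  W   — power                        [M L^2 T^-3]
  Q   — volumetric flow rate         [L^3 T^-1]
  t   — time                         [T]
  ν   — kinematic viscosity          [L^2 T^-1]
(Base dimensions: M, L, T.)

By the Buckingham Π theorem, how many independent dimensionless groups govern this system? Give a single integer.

Dimensional matrix (M×L×T by μ×m×τ×c×W×Q×t×ν):
  M: [ 1  1  1  0  1  0  0  0]
  L: [-1  0 -1  1  2  3  0  2]
  T: [-1  0 -2 -1 -3 -1  1 -1]
Row reduction gives pivot columns μ,m,τ; rank = 3
Π count = n − r = 8 − 3 = 5

5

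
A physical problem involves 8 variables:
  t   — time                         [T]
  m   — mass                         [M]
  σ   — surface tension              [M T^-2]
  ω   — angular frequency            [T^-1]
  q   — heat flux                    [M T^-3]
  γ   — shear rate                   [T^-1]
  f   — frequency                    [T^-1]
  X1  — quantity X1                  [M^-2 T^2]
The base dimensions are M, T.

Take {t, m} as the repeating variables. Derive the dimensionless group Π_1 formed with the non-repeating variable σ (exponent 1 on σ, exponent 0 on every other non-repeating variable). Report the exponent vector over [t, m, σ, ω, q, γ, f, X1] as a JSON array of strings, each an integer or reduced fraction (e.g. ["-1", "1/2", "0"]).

["2", "-1", "1", "0", "0", "0", "0", "0"]

Dimensional matrix (M×T by t×m×σ×ω×q×γ×f×X1):
  M: [ 0  1  1  0  1  0  0 -2]
  T: [ 1  0 -2 -1 -3 -1 -1  2]
Echelon form has 2 nonzero rows (pivots: t,m)
Repeat: t,m; free: σ,ω,q,γ,f,X1
RREF:
  r0: [   1    0   -2   -1   -3   -1   -1    2]
  r1: [   0    1    1    0    1    0    0   -2]
Fix exponent of σ at 1, ω at 0, q at 0, γ at 0, f at 0, X1 at 0; solve each RREF row for its pivot's exponent:
  r0: exp(t) + (-2)·1 = 0 ⇒ exp(t) = 2
  r1: exp(m) + (1)·1 = 0 ⇒ exp(m) = -1
Π_1 = t^2 · m^-1 · σ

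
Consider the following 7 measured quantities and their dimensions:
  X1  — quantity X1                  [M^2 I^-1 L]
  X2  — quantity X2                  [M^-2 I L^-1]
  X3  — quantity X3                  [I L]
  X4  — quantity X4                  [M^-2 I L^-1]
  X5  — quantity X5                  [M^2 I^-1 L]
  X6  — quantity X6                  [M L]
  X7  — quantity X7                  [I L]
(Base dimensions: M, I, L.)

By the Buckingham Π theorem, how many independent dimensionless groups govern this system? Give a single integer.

5

Write exponents as rows M,I,L / cols X1,X2,X3,X4,X5,X6,X7:
  M: [ 2 -2  0 -2  2  1  0]
  I: [-1  1  1  1 -1  0  1]
  L: [ 1 -1  1 -1  1  1  1]
RREF → pivots at {X1,X3} ⇒ r = 2
n=7, r=2 ⇒ 5 dimensionless groups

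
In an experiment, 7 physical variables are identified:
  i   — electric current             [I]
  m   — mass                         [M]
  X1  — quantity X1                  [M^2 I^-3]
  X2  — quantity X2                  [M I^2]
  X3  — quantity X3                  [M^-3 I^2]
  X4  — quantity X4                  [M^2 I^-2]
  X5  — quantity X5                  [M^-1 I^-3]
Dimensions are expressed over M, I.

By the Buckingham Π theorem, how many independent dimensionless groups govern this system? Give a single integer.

5

Exponent matrix [M,I] × [i,m,X1,X2,X3,X4,X5]:
  M: [ 0  1  2  1 -3  2 -1]
  I: [ 1  0 -3  2  2 -2 -3]
Echelon form has 2 nonzero rows (pivots: i,m)
Π count = n − r = 7 − 2 = 5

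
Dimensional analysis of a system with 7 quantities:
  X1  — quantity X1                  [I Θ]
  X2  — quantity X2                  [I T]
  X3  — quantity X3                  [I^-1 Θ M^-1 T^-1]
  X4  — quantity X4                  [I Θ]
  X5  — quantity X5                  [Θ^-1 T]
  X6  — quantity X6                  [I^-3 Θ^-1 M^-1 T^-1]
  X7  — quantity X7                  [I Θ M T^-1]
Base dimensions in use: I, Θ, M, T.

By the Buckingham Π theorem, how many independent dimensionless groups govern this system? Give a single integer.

Dimensional matrix (I×Θ×M×T by X1×X2×X3×X4×X5×X6×X7):
  I: [ 1  1 -1  1  0 -3  1]
  Θ: [ 1  0  1  1 -1 -1  1]
  M: [ 0  0 -1  0  0 -1  1]
  T: [ 0  1 -1  0  1 -1 -1]
Row reduction gives pivot columns X1,X2,X3; rank = 3
n=7, r=3 ⇒ 4 dimensionless groups

4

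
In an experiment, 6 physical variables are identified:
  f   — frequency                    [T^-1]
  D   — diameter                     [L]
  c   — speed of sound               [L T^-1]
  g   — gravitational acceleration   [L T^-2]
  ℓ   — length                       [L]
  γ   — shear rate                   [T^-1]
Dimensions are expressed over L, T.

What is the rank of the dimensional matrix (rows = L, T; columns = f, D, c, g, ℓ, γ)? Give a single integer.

2

Exponent matrix [L,T] × [f,D,c,g,ℓ,γ]:
  L: [ 0  1  1  1  1  0]
  T: [-1  0 -1 -2  0 -1]
Echelon form has 2 nonzero rows (pivots: f,D)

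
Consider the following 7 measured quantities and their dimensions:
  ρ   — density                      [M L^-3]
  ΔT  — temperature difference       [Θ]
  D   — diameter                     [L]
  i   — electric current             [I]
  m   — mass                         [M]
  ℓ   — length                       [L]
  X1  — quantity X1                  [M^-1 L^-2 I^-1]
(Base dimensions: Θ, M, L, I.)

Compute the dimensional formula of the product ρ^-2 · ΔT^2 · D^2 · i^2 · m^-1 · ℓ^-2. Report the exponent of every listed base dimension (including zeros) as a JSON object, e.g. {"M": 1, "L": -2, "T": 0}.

{"Θ": 2, "M": -3, "L": 6, "I": 2}

Write exponents as rows Θ,M,L,I / cols ρ,ΔT,D,i,m,ℓ,X1:
  Θ: [ 0  1  0  0  0  0  0]
  M: [ 1  0  0  0  1  0 -1]
  L: [-3  0  1  0  0  1 -2]
  I: [ 0  0  0  1  0  0 -1]
  [Θ]: (-2)·0+(2)·1+(2)·0+(2)·0+(-1)·0+(-2)·0 = 2
  [M]: (-2)·1+(2)·0+(2)·0+(2)·0+(-1)·1+(-2)·0 = -3
  [L]: (-2)·-3+(2)·0+(2)·1+(2)·0+(-1)·0+(-2)·1 = 6
  [I]: (-2)·0+(2)·0+(2)·0+(2)·1+(-1)·0+(-2)·0 = 2
⇒ Θ^2 M^-3 L^6 I^2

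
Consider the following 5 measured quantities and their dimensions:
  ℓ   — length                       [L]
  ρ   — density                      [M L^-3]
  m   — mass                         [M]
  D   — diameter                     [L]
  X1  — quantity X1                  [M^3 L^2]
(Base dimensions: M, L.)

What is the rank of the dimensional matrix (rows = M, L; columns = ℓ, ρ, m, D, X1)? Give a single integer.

Exponent matrix [M,L] × [ℓ,ρ,m,D,X1]:
  M: [ 0  1  1  0  3]
  L: [ 1 -3  0  1  2]
Echelon form has 2 nonzero rows (pivots: ℓ,ρ)

2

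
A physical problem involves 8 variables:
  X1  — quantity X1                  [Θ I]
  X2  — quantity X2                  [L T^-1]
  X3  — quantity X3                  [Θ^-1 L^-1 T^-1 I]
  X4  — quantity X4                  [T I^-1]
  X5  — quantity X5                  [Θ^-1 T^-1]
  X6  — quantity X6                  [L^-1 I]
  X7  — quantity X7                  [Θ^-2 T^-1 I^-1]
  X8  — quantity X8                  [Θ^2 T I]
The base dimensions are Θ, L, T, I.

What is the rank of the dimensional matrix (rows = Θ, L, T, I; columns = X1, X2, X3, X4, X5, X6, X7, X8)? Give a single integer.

Exponent matrix [Θ,L,T,I] × [X1,X2,X3,X4,X5,X6,X7,X8]:
  Θ: [ 1  0 -1  0 -1  0 -2  2]
  L: [ 0  1 -1  0  0 -1  0  0]
  T: [ 0 -1 -1  1 -1  0 -1  1]
  I: [ 1  0  1 -1  0  1 -1  1]
RREF → pivots at {X1,X2,X3} ⇒ r = 3

3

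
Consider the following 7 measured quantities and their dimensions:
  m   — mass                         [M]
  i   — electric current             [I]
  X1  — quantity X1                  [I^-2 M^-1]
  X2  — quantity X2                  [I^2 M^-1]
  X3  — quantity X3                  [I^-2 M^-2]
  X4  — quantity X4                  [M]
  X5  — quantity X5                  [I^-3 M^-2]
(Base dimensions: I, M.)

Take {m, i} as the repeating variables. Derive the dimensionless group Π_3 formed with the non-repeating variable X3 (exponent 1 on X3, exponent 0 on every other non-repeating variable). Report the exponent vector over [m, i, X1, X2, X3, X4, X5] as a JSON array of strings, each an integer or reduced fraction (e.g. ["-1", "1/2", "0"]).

Exponent matrix [I,M] × [m,i,X1,X2,X3,X4,X5]:
  I: [ 0  1 -2  2 -2  0 -3]
  M: [ 1  0 -1 -1 -2  1 -2]
Echelon form has 2 nonzero rows (pivots: m,i)
Repeat: m,i; free: X1,X2,X3,X4,X5
RREF:
  r0: [   1    0   -1   -1   -2    1   -2]
  r1: [   0    1   -2    2   -2    0   -3]
Fix exponent of X3 at 1, X1 at 0, X2 at 0, X4 at 0, X5 at 0; solve each RREF row for its pivot's exponent:
  r0: exp(m) + (-2)·1 = 0 ⇒ exp(m) = 2
  r1: exp(i) + (-2)·1 = 0 ⇒ exp(i) = 2
Π_3 = m^2 · i^2 · X3

["2", "2", "0", "0", "1", "0", "0"]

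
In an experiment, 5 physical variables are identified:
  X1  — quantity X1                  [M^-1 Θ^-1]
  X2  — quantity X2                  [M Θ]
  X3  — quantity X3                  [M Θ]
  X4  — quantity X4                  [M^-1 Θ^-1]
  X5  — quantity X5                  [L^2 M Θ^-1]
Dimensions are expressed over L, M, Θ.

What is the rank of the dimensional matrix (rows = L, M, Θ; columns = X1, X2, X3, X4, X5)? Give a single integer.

Exponent matrix [L,M,Θ] × [X1,X2,X3,X4,X5]:
  L: [ 0  0  0  0  2]
  M: [-1  1  1 -1  1]
  Θ: [-1  1  1 -1 -1]
Echelon form has 2 nonzero rows (pivots: X1,X5)

2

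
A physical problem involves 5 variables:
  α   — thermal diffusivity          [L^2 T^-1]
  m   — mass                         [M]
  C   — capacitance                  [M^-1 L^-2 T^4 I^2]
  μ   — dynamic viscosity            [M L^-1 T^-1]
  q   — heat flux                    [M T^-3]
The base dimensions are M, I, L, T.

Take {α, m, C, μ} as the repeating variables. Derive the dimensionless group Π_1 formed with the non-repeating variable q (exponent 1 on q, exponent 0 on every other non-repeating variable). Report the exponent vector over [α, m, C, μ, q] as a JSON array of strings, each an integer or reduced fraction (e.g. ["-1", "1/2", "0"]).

["-1", "1", "0", "-2", "1"]

Exponent matrix [M,I,L,T] × [α,m,C,μ,q]:
  M: [ 0  1 -1  1  1]
  I: [ 0  0  2  0  0]
  L: [ 2  0 -2 -1  0]
  T: [-1  0  4 -1 -3]
Row reduction gives pivot columns α,m,C,μ; rank = 4
Repeat: α,m,C,μ; free: q
RREF:
  r0: [   1    0    0    0    1]
  r1: [   0    1    0    0   -1]
  r2: [   0    0    1    0    0]
  r3: [   0    0    0    1    2]
Fix exponent of q at 1; solve each RREF row for its pivot's exponent:
  r0: exp(α) + (1)·1 = 0 ⇒ exp(α) = -1
  r1: exp(m) + (-1)·1 = 0 ⇒ exp(m) = 1
  r2: exp(C) + (0)·1 = 0 ⇒ exp(C) = 0
  r3: exp(μ) + (2)·1 = 0 ⇒ exp(μ) = -2
Π_1 = α^-1 · m · μ^-2 · q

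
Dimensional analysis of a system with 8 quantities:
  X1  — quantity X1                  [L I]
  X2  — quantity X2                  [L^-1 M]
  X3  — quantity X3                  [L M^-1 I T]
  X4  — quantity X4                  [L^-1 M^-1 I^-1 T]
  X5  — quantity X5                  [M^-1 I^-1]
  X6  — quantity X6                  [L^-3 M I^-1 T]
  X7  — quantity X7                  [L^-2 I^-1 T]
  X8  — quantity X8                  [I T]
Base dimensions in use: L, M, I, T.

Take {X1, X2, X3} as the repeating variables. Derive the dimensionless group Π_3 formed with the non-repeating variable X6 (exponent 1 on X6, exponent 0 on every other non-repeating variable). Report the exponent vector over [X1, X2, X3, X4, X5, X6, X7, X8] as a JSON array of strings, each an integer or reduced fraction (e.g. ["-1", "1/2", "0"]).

["2", "-2", "-1", "0", "0", "1", "0", "0"]

Write exponents as rows L,M,I,T / cols X1,X2,X3,X4,X5,X6,X7,X8:
  L: [ 1 -1  1 -1  0 -3 -2  0]
  M: [ 0  1 -1 -1 -1  1  0  0]
  I: [ 1  0  1 -1 -1 -1 -1  1]
  T: [ 0  0  1  1  0  1  1  1]
RREF → pivots at {X1,X2,X3} ⇒ r = 3
Repeat: X1,X2,X3; free: X4,X5,X6,X7,X8
RREF:
  r0: [   1    0    0   -2   -1   -2   -2    0]
  r1: [   0    1    0    0   -1    2    1    1]
  r2: [   0    0    1    1    0    1    1    1]
  r3: [   0    0    0    0    0    0    0    0]
Fix exponent of X6 at 1, X4 at 0, X5 at 0, X7 at 0, X8 at 0; solve each RREF row for its pivot's exponent:
  r0: exp(X1) + (-2)·1 = 0 ⇒ exp(X1) = 2
  r1: exp(X2) + (2)·1 = 0 ⇒ exp(X2) = -2
  r2: exp(X3) + (1)·1 = 0 ⇒ exp(X3) = -1
Π_3 = X1^2 · X2^-2 · X3^-1 · X6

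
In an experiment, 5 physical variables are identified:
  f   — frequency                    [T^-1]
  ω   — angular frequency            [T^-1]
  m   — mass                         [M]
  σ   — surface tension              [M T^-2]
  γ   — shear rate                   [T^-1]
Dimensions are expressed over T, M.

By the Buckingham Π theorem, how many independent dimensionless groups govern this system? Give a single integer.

3

Dimensional matrix (T×M by f×ω×m×σ×γ):
  T: [-1 -1  0 -2 -1]
  M: [ 0  0  1  1  0]
RREF → pivots at {f,m} ⇒ r = 2
5 vars − rank 2 = 3 Π groups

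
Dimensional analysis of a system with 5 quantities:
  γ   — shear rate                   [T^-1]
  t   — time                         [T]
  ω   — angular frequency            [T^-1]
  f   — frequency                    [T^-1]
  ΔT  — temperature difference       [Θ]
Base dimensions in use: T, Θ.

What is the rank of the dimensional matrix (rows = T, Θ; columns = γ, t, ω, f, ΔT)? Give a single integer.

Write exponents as rows T,Θ / cols γ,t,ω,f,ΔT:
  T: [-1  1 -1 -1  0]
  Θ: [ 0  0  0  0  1]
RREF → pivots at {γ,ΔT} ⇒ r = 2

2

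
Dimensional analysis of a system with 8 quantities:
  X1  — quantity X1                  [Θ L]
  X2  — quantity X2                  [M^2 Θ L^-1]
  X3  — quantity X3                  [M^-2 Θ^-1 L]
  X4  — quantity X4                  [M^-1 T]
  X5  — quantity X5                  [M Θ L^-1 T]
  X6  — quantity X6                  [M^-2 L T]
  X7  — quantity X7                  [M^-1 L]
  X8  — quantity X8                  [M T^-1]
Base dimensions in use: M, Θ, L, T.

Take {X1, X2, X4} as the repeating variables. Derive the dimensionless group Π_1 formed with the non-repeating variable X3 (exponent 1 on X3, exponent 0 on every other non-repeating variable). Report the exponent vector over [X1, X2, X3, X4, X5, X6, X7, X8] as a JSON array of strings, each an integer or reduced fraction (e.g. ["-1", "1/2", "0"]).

["0", "1", "1", "0", "0", "0", "0", "0"]

Write exponents as rows M,Θ,L,T / cols X1,X2,X3,X4,X5,X6,X7,X8:
  M: [ 0  2 -2 -1  1 -2 -1  1]
  Θ: [ 1  1 -1  0  1  0  0  0]
  L: [ 1 -1  1  0 -1  1  1  0]
  T: [ 0  0  0  1  1  1  0 -1]
Echelon form has 3 nonzero rows (pivots: X1,X2,X4)
Repeat: X1,X2,X4; free: X3,X5,X6,X7,X8
RREF:
  r0: [   1    0    0    0    0  1/2  1/2    0]
  r1: [   0    1   -1    0    1 -1/2 -1/2    0]
  r2: [   0    0    0    1    1    1    0   -1]
  r3: [   0    0    0    0    0    0    0    0]
Fix exponent of X3 at 1, X5 at 0, X6 at 0, X7 at 0, X8 at 0; solve each RREF row for its pivot's exponent:
  r0: exp(X1) + (0)·1 = 0 ⇒ exp(X1) = 0
  r1: exp(X2) + (-1)·1 = 0 ⇒ exp(X2) = 1
  r2: exp(X4) + (0)·1 = 0 ⇒ exp(X4) = 0
Π_1 = X2 · X3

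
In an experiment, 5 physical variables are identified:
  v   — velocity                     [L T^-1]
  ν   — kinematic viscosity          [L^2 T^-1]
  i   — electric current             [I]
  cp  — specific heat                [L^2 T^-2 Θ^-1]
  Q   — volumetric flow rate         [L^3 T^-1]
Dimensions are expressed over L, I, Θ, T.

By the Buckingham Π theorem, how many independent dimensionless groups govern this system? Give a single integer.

1

Exponent matrix [L,I,Θ,T] × [v,ν,i,cp,Q]:
  L: [ 1  2  0  2  3]
  I: [ 0  0  1  0  0]
  Θ: [ 0  0  0 -1  0]
  T: [-1 -1  0 -2 -1]
Row reduction gives pivot columns v,ν,i,cp; rank = 4
5 vars − rank 4 = 1 Π group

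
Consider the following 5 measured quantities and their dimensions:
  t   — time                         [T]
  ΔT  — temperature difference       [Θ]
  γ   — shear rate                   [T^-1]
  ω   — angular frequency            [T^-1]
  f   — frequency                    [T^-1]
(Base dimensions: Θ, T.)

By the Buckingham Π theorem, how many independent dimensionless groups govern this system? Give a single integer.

3

Dimensional matrix (Θ×T by t×ΔT×γ×ω×f):
  Θ: [ 0  1  0  0  0]
  T: [ 1  0 -1 -1 -1]
Echelon form has 2 nonzero rows (pivots: t,ΔT)
Π count = n − r = 5 − 2 = 3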